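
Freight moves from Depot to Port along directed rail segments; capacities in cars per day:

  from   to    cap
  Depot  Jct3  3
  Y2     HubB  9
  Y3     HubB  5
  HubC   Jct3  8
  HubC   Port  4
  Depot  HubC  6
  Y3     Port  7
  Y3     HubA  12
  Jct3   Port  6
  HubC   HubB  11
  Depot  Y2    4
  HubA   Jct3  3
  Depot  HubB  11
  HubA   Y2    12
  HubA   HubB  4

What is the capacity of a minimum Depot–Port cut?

Augment Depot→HubC→Port: bottleneck 4, flow now 4.
Augment Depot→Jct3→Port: bottleneck 3, flow now 7.
Augment Depot→HubC→Jct3→Port: bottleneck 2, flow now 9.
No augmenting path remains; maximum flow = 9.
By max-flow min-cut, the minimum cut capacity equals the max flow.
In the residual graph, reachable from Depot: {Depot, Y2, HubB}.
Min-cut edges: Depot→HubC (6), Depot→Jct3 (3); capacity 6 + 3 = 9.

9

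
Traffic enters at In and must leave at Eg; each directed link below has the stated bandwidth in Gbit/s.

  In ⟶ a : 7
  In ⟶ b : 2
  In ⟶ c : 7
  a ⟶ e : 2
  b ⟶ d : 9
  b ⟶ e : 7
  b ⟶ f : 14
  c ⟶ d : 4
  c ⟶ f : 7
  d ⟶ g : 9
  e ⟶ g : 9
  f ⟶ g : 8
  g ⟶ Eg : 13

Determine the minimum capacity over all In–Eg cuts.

Augment In→a→e→g→Eg: bottleneck 2, flow now 2.
Augment In→b→d→g→Eg: bottleneck 2, flow now 4.
Augment In→c→d→g→Eg: bottleneck 4, flow now 8.
Augment In→c→f→g→Eg: bottleneck 3, flow now 11.
No augmenting path remains; maximum flow = 11.
By max-flow min-cut, the minimum cut capacity equals the max flow.
In the residual graph, reachable from In: {In, a}.
Min-cut edges: In→b (2), In→c (7), a→e (2); capacity 2 + 7 + 2 = 11.

11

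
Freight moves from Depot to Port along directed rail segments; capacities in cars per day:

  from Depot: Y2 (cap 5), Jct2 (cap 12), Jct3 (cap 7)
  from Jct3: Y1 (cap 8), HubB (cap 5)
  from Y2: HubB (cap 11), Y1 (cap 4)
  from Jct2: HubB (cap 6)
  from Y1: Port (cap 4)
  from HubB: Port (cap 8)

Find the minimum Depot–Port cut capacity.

12

Augment Depot→Jct3→Y1→Port: bottleneck 4, flow now 4.
Augment Depot→Jct3→HubB→Port: bottleneck 3, flow now 7.
Augment Depot→Y2→HubB→Port: bottleneck 5, flow now 12.
No augmenting path remains; maximum flow = 12.
By max-flow min-cut, the minimum cut capacity equals the max flow.
In the residual graph, reachable from Depot: {Depot, Jct3, Y2, Jct2, Y1, HubB}.
Min-cut edges: Y1→Port (4), HubB→Port (8); capacity 4 + 8 = 12.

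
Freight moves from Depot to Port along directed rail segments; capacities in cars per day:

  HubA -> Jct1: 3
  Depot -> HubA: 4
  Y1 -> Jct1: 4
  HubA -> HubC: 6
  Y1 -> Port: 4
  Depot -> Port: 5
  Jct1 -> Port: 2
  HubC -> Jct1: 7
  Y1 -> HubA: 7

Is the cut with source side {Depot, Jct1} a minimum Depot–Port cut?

No — its capacity is 11, but the minimum cut has capacity 7.

Given cut capacity: 4 + 5 + 2 = 11.
Augment Depot→Port: bottleneck 5, flow now 5.
Augment Depot→HubA→Jct1→Port: bottleneck 2, flow now 7.
No augmenting path remains; maximum flow = 7.
In the residual graph, reachable from Depot: {Depot, HubA, HubC, Jct1}.
Min-cut edges: Depot→Port (5), Jct1→Port (2); capacity 5 + 2 = 7.
Cut capacity 11 exceeds the max flow 7, so it is not minimum.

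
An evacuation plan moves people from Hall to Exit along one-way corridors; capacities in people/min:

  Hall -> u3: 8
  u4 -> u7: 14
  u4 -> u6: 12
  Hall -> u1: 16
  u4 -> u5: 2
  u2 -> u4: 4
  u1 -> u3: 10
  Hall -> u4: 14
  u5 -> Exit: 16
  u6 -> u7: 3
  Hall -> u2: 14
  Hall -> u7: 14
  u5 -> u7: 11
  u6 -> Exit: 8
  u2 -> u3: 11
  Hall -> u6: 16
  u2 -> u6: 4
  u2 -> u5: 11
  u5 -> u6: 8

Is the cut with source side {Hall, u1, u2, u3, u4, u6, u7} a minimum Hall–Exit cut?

Given cut capacity: 11 + 2 + 8 = 21.
Augment Hall→u6→Exit: bottleneck 8, flow now 8.
Augment Hall→u2→u5→Exit: bottleneck 11, flow now 19.
Augment Hall→u4→u5→Exit: bottleneck 2, flow now 21.
No augmenting path remains; maximum flow = 21.
Cut capacity 21 equals the max flow, so it is a minimum cut.

Yes — it is a minimum cut (capacity 21).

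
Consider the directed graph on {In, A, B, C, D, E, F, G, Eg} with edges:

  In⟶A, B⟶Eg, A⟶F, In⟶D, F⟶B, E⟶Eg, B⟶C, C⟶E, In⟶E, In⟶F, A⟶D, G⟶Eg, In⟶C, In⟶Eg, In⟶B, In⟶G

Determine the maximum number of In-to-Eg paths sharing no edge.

Assign every edge capacity 1; by Menger, the answer equals the max flow.
Path In→Eg (+1); total 1.
Path In→B→Eg (+1); total 2.
Path In→E→Eg (+1); total 3.
Path In→G→Eg (+1); total 4.
No residual In→Eg path; max flow = 4.
Certifying cut of size 4: {B→Eg, E→Eg, In→Eg, In→G}.

4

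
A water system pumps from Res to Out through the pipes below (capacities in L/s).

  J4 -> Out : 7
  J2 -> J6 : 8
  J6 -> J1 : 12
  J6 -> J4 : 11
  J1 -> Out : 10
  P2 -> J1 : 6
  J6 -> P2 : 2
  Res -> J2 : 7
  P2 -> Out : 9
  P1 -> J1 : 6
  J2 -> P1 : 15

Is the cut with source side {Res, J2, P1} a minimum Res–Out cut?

Given cut capacity: 8 + 6 = 14.
Augment Res→J2→P1→J1→Out: bottleneck 6, flow now 6.
Augment Res→J2→J6→J1→Out: bottleneck 1, flow now 7.
No augmenting path remains; maximum flow = 7.
In the residual graph, reachable from Res: {Res}.
Min-cut edges: Res→J2 (7); capacity 7 = 7.
Cut capacity 14 exceeds the max flow 7, so it is not minimum.

No — its capacity is 14, but the minimum cut has capacity 7.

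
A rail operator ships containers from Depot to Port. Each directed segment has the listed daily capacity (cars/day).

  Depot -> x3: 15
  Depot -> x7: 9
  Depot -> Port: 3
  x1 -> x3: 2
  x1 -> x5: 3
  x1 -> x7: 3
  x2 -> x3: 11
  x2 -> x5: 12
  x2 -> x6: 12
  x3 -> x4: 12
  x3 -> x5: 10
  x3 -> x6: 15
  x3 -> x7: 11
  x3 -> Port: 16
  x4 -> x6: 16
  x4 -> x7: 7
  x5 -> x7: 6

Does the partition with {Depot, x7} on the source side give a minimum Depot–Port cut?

Given cut capacity: 15 + 3 = 18.
Augment Depot→Port: bottleneck 3, flow now 3.
Augment Depot→x3→Port: bottleneck 15, flow now 18.
No augmenting path remains; maximum flow = 18.
Cut capacity 18 equals the max flow, so it is a minimum cut.

Yes — it is a minimum cut (capacity 18).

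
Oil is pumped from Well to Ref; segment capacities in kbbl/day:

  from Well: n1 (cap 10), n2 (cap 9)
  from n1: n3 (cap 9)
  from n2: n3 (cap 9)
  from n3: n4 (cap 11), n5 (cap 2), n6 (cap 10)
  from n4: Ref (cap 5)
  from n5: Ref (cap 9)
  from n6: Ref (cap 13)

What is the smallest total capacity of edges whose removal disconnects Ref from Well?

Augment Well→n1→n3→n4→Ref: bottleneck 5, flow now 5.
Augment Well→n1→n3→n5→Ref: bottleneck 2, flow now 7.
Augment Well→n1→n3→n6→Ref: bottleneck 2, flow now 9.
Augment Well→n2→n3→n6→Ref: bottleneck 8, flow now 17.
No augmenting path remains; maximum flow = 17.
By max-flow min-cut, the minimum cut capacity equals the max flow.
In the residual graph, reachable from Well: {Well, n1, n2, n3, n4}.
Min-cut edges: n3→n5 (2), n3→n6 (10), n4→Ref (5); capacity 2 + 10 + 5 = 17.

17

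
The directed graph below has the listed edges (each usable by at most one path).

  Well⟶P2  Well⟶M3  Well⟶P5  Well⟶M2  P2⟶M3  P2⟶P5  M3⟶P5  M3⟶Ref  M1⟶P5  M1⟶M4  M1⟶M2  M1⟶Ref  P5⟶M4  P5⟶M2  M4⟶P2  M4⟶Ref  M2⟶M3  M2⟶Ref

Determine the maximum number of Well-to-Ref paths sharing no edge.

Assign every edge capacity 1; by Menger, the answer equals the max flow.
Path Well→M3→Ref (+1); total 1.
Path Well→M2→Ref (+1); total 2.
Path Well→P5→M4→Ref (+1); total 3.
No residual Well→Ref path; max flow = 3.
Certifying cut of size 3: {M2→Ref, M3→Ref, P5→M4}.

3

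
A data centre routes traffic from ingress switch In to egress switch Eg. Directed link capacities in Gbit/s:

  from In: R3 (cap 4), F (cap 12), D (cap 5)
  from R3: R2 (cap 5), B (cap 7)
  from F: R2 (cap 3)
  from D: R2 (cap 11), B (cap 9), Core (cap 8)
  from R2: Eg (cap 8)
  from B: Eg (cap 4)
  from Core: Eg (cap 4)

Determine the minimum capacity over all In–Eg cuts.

Augment In→R3→R2→Eg: bottleneck 4, flow now 4.
Augment In→F→R2→Eg: bottleneck 3, flow now 7.
Augment In→D→R2→Eg: bottleneck 1, flow now 8.
Augment In→D→B→Eg: bottleneck 4, flow now 12.
No augmenting path remains; maximum flow = 12.
By max-flow min-cut, the minimum cut capacity equals the max flow.
In the residual graph, reachable from In: {In, F}.
Min-cut edges: In→R3 (4), In→D (5), F→R2 (3); capacity 4 + 5 + 3 = 12.

12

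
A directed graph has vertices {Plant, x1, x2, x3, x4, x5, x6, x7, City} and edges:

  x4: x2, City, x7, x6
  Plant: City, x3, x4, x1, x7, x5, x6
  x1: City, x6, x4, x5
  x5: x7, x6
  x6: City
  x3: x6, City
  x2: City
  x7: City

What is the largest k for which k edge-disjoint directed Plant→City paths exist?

Assign every edge capacity 1; by Menger, the answer equals the max flow.
Path Plant→City (+1); total 1.
Path Plant→x1→City (+1); total 2.
Path Plant→x3→City (+1); total 3.
Path Plant→x4→City (+1); total 4.
Path Plant→x6→City (+1); total 5.
Path Plant→x7→City (+1); total 6.
No residual Plant→City path; max flow = 6.
Certifying cut of size 6: {Plant→City, Plant→x1, Plant→x3, Plant→x4, x6→City, x7→City}.

6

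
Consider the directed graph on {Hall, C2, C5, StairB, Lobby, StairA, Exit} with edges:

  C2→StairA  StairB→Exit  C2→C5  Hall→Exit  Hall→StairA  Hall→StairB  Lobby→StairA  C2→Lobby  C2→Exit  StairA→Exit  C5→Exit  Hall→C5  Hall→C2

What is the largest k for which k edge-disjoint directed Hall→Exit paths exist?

5

Assign every edge capacity 1; by Menger, the answer equals the max flow.
Path Hall→Exit (+1); total 1.
Path Hall→C2→Exit (+1); total 2.
Path Hall→C5→Exit (+1); total 3.
Path Hall→StairB→Exit (+1); total 4.
Path Hall→StairA→Exit (+1); total 5.
No residual Hall→Exit path; max flow = 5.
Certifying cut of size 5: {Hall→C2, Hall→C5, Hall→Exit, Hall→StairA, Hall→StairB}.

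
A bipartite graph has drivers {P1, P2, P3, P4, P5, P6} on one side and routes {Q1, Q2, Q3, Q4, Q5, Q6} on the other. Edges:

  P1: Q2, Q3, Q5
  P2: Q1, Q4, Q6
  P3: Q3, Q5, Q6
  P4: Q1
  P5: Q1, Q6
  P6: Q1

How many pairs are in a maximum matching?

5

Unit-capacity flow: source→left, listed edges, right→sink; max matching = max flow.
Augmenting path P1→Q2 (+1); matched 1.
Augmenting path P2→Q1 (+1); matched 2.
Augmenting path P3→Q3 (+1); matched 3.
Augmenting path P5→Q6 (+1); matched 4.
Augmenting path P4→Q1→P2→Q4 (+1); matched 5.
No augmenting path remains; maximum matching = 5.
König certificate: {P1, P2, P3, P5, Q1} is a vertex cover of size 5 (every listed pair touches it), so no matching can be larger.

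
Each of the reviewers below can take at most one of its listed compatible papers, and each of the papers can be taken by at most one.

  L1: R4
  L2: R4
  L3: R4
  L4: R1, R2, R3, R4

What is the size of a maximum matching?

2

Unit-capacity flow: source→left, listed edges, right→sink; max matching = max flow.
Augmenting path L1→R4 (+1); matched 1.
Augmenting path L4→R1 (+1); matched 2.
No augmenting path remains; maximum matching = 2.
König certificate: {L4, R4} is a vertex cover of size 2 (every listed pair touches it), so no matching can be larger.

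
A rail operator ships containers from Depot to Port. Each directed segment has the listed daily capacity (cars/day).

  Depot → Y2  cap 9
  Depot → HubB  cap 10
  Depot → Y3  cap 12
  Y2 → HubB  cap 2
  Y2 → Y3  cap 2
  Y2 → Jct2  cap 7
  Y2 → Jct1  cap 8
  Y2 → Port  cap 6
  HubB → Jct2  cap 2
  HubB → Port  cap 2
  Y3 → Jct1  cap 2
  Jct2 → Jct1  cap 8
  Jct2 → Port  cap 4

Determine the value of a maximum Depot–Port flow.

Augment Depot→Y2→Port: bottleneck 6, flow now 6.
Augment Depot→HubB→Port: bottleneck 2, flow now 8.
Augment Depot→Y2→Jct2→Port: bottleneck 3, flow now 11.
Augment Depot→HubB→Jct2→Port: bottleneck 1, flow now 12.
No augmenting path remains; maximum flow = 12.
In the residual graph, reachable from Depot: {Depot, Y2, HubB, Y3, Jct2, Jct1}.
Min-cut edges: Y2→Port (6), HubB→Port (2), Jct2→Port (4); capacity 6 + 2 + 4 = 12.
This cut is saturated, so no flow can exceed 12.

12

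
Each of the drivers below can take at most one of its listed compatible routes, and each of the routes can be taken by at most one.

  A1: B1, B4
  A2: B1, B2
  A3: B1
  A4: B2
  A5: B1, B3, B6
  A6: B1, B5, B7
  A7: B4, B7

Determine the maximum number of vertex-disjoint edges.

6

Unit-capacity flow: source→left, listed edges, right→sink; max matching = max flow.
Augmenting path A1→B1 (+1); matched 1.
Augmenting path A2→B2 (+1); matched 2.
Augmenting path A5→B3 (+1); matched 3.
Augmenting path A6→B5 (+1); matched 4.
Augmenting path A7→B4 (+1); matched 5.
Augmenting path A3→B1→A1→B4→A7→B7 (+1); matched 6.
No augmenting path remains; maximum matching = 6.
König certificate: {A1, A5, A6, A7, B1, B2} is a vertex cover of size 6 (every listed pair touches it), so no matching can be larger.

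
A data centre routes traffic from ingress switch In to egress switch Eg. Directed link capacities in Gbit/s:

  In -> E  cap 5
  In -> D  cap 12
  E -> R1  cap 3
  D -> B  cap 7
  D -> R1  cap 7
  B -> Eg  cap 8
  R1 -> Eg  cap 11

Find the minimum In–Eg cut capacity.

15

Augment In→E→R1→Eg: bottleneck 3, flow now 3.
Augment In→D→B→Eg: bottleneck 7, flow now 10.
Augment In→D→R1→Eg: bottleneck 5, flow now 15.
No augmenting path remains; maximum flow = 15.
By max-flow min-cut, the minimum cut capacity equals the max flow.
In the residual graph, reachable from In: {In, E}.
Min-cut edges: In→D (12), E→R1 (3); capacity 12 + 3 = 15.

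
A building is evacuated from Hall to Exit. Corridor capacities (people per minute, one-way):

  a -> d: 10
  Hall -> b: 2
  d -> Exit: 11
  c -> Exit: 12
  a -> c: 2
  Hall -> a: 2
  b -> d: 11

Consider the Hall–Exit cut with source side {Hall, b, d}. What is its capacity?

Edges leaving {Hall, b, d}: Hall→a (2), d→Exit (11).
Cut capacity = 2 + 11 = 13.

13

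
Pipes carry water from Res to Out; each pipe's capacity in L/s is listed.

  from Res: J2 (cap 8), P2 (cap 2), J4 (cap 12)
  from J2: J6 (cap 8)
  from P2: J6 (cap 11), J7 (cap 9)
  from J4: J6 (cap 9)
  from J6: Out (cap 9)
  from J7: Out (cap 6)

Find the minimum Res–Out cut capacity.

11

Augment Res→J2→J6→Out: bottleneck 8, flow now 8.
Augment Res→P2→J6→Out: bottleneck 1, flow now 9.
Augment Res→P2→J7→Out: bottleneck 1, flow now 10.
Augment Res→J4→J6→P2→J7→Out: bottleneck 1, flow now 11. (uses reverse residual edge)
No augmenting path remains; maximum flow = 11.
By max-flow min-cut, the minimum cut capacity equals the max flow.
In the residual graph, reachable from Res: {Res, J2, J4, J6}.
Min-cut edges: Res→P2 (2), J6→Out (9); capacity 2 + 9 = 11.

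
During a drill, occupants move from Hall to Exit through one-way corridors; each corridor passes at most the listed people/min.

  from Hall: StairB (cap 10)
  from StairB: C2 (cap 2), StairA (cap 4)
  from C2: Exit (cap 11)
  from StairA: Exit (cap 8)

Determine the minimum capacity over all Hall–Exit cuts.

6

Augment Hall→StairB→C2→Exit: bottleneck 2, flow now 2.
Augment Hall→StairB→StairA→Exit: bottleneck 4, flow now 6.
No augmenting path remains; maximum flow = 6.
By max-flow min-cut, the minimum cut capacity equals the max flow.
In the residual graph, reachable from Hall: {Hall, StairB}.
Min-cut edges: StairB→C2 (2), StairB→StairA (4); capacity 2 + 4 = 6.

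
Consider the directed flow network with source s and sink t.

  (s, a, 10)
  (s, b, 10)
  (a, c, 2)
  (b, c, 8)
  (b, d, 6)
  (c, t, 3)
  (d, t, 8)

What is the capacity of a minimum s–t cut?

9

Augment s→a→c→t: bottleneck 2, flow now 2.
Augment s→b→c→t: bottleneck 1, flow now 3.
Augment s→b→d→t: bottleneck 6, flow now 9.
No augmenting path remains; maximum flow = 9.
By max-flow min-cut, the minimum cut capacity equals the max flow.
In the residual graph, reachable from s: {s, a, b, c}.
Min-cut edges: b→d (6), c→t (3); capacity 6 + 3 = 9.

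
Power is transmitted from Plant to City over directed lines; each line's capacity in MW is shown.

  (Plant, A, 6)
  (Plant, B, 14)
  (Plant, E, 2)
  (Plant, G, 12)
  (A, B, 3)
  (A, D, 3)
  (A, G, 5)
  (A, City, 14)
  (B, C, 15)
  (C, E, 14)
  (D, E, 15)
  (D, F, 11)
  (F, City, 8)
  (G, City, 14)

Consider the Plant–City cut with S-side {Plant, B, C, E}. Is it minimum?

Yes — it is a minimum cut (capacity 18).

Given cut capacity: 6 + 12 = 18.
Augment Plant→A→City: bottleneck 6, flow now 6.
Augment Plant→G→City: bottleneck 12, flow now 18.
No augmenting path remains; maximum flow = 18.
Cut capacity 18 equals the max flow, so it is a minimum cut.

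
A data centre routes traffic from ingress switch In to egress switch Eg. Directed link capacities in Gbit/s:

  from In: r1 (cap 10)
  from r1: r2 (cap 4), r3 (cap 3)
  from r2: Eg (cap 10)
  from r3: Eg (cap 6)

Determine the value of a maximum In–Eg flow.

7

Augment In→r1→r2→Eg: bottleneck 4, flow now 4.
Augment In→r1→r3→Eg: bottleneck 3, flow now 7.
No augmenting path remains; maximum flow = 7.
In the residual graph, reachable from In: {In, r1}.
Min-cut edges: r1→r2 (4), r1→r3 (3); capacity 4 + 3 = 7.
This cut is saturated, so no flow can exceed 7.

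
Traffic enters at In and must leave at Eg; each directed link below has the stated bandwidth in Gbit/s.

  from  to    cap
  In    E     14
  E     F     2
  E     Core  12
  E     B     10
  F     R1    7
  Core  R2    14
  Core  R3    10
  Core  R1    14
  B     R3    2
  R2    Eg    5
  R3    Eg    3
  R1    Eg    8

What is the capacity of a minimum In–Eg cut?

14

Augment In→E→F→R1→Eg: bottleneck 2, flow now 2.
Augment In→E→Core→R2→Eg: bottleneck 5, flow now 7.
Augment In→E→Core→R3→Eg: bottleneck 3, flow now 10.
Augment In→E→Core→R1→Eg: bottleneck 4, flow now 14.
No augmenting path remains; maximum flow = 14.
By max-flow min-cut, the minimum cut capacity equals the max flow.
In the residual graph, reachable from In: {In}.
Min-cut edges: In→E (14); capacity 14 = 14.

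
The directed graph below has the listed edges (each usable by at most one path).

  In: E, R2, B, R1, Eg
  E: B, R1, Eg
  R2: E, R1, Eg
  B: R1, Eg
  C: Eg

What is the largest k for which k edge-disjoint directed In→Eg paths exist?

4

Assign every edge capacity 1; by Menger, the answer equals the max flow.
Path In→Eg (+1); total 1.
Path In→E→Eg (+1); total 2.
Path In→R2→Eg (+1); total 3.
Path In→B→Eg (+1); total 4.
No residual In→Eg path; max flow = 4.
Certifying cut of size 4: {In→B, In→E, In→Eg, In→R2}.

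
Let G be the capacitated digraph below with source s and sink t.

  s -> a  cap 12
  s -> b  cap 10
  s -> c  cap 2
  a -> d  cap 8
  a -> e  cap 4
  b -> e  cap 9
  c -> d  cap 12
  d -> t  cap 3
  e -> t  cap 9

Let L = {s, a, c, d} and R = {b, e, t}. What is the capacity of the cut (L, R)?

Edges leaving {s, a, c, d}: s→b (10), a→e (4), d→t (3).
Cut capacity = 10 + 4 + 3 = 17.

17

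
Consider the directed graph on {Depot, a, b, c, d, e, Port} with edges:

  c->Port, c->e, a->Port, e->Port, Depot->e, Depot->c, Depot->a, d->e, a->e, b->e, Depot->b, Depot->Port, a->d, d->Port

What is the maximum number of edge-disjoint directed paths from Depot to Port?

Assign every edge capacity 1; by Menger, the answer equals the max flow.
Path Depot→Port (+1); total 1.
Path Depot→a→Port (+1); total 2.
Path Depot→c→Port (+1); total 3.
Path Depot→e→Port (+1); total 4.
No residual Depot→Port path; max flow = 4.
Certifying cut of size 4: {Depot→Port, Depot→a, Depot→c, e→Port}.

4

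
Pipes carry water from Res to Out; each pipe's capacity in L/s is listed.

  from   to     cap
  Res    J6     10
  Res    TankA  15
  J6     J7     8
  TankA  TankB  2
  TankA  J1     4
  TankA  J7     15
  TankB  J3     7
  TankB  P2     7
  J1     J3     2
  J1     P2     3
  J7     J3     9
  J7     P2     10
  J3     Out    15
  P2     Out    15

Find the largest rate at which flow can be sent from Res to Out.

23

Augment Res→J6→J7→J3→Out: bottleneck 8, flow now 8.
Augment Res→TankA→TankB→J3→Out: bottleneck 2, flow now 10.
Augment Res→TankA→J1→J3→Out: bottleneck 2, flow now 12.
Augment Res→TankA→J1→P2→Out: bottleneck 2, flow now 14.
Augment Res→TankA→J7→J3→Out: bottleneck 1, flow now 15.
Augment Res→TankA→J7→P2→Out: bottleneck 8, flow now 23.
No augmenting path remains; maximum flow = 23.
In the residual graph, reachable from Res: {Res, J6}.
Min-cut edges: Res→TankA (15), J6→J7 (8); capacity 15 + 8 = 23.
This cut is saturated, so no flow can exceed 23.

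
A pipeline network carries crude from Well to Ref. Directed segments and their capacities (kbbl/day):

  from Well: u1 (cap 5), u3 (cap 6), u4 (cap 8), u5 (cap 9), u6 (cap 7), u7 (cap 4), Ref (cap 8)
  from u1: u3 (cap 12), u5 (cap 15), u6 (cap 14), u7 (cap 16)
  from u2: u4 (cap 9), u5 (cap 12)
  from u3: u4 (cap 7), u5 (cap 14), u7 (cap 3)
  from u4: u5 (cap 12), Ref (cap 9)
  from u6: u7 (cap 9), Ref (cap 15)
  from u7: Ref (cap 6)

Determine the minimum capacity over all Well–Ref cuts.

Augment Well→Ref: bottleneck 8, flow now 8.
Augment Well→u4→Ref: bottleneck 8, flow now 16.
Augment Well→u6→Ref: bottleneck 7, flow now 23.
Augment Well→u7→Ref: bottleneck 4, flow now 27.
Augment Well→u1→u6→Ref: bottleneck 5, flow now 32.
Augment Well→u3→u4→Ref: bottleneck 1, flow now 33.
Augment Well→u3→u7→Ref: bottleneck 2, flow now 35.
No augmenting path remains; maximum flow = 35.
By max-flow min-cut, the minimum cut capacity equals the max flow.
In the residual graph, reachable from Well: {Well, u3, u4, u5, u7}.
Min-cut edges: Well→u1 (5), Well→u6 (7), Well→Ref (8), u4→Ref (9), u7→Ref (6); capacity 5 + 7 + 8 + 9 + 6 = 35.

35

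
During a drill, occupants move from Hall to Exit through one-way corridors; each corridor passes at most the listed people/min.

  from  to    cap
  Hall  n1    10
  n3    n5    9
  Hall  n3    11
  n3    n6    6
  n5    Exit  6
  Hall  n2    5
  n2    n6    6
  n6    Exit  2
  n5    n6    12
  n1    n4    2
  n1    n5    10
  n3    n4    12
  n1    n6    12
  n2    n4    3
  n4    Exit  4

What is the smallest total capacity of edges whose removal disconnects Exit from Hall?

Augment Hall→n1→n4→Exit: bottleneck 2, flow now 2.
Augment Hall→n1→n5→Exit: bottleneck 6, flow now 8.
Augment Hall→n1→n6→Exit: bottleneck 2, flow now 10.
Augment Hall→n2→n4→Exit: bottleneck 2, flow now 12.
No augmenting path remains; maximum flow = 12.
By max-flow min-cut, the minimum cut capacity equals the max flow.
In the residual graph, reachable from Hall: {Hall, n1, n2, n3, n4, n5, n6}.
Min-cut edges: n4→Exit (4), n5→Exit (6), n6→Exit (2); capacity 4 + 6 + 2 = 12.

12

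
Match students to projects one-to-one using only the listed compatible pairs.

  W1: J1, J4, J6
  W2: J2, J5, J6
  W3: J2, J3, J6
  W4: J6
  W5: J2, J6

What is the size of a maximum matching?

5

Unit-capacity flow: source→left, listed edges, right→sink; max matching = max flow.
Augmenting path W1→J1 (+1); matched 1.
Augmenting path W2→J2 (+1); matched 2.
Augmenting path W3→J3 (+1); matched 3.
Augmenting path W4→J6 (+1); matched 4.
Augmenting path W5→J2→W2→J5 (+1); matched 5.
No augmenting path remains; maximum matching = 5.
König certificate: {W1, W2, W3, W4, W5} is a vertex cover of size 5 (every listed pair touches it), so no matching can be larger.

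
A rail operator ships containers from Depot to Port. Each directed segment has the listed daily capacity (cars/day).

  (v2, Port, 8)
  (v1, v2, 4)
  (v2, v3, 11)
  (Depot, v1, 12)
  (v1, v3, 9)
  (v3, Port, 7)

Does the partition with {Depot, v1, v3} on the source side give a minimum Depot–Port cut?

Yes — it is a minimum cut (capacity 11).

Given cut capacity: 4 + 7 = 11.
Augment Depot→v1→v2→Port: bottleneck 4, flow now 4.
Augment Depot→v1→v3→Port: bottleneck 7, flow now 11.
No augmenting path remains; maximum flow = 11.
Cut capacity 11 equals the max flow, so it is a minimum cut.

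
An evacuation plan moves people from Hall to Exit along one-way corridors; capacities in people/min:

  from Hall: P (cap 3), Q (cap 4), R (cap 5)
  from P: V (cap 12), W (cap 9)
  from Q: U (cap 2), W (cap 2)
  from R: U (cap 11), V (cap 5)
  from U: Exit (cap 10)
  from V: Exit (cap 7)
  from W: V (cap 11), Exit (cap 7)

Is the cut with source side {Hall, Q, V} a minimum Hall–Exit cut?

No — its capacity is 19, but the minimum cut has capacity 12.

Given cut capacity: 3 + 5 + 2 + 2 + 7 = 19.
Augment Hall→P→V→Exit: bottleneck 3, flow now 3.
Augment Hall→Q→U→Exit: bottleneck 2, flow now 5.
Augment Hall→Q→W→Exit: bottleneck 2, flow now 7.
Augment Hall→R→U→Exit: bottleneck 5, flow now 12.
No augmenting path remains; maximum flow = 12.
In the residual graph, reachable from Hall: {Hall}.
Min-cut edges: Hall→P (3), Hall→Q (4), Hall→R (5); capacity 3 + 4 + 5 = 12.
Cut capacity 19 exceeds the max flow 12, so it is not minimum.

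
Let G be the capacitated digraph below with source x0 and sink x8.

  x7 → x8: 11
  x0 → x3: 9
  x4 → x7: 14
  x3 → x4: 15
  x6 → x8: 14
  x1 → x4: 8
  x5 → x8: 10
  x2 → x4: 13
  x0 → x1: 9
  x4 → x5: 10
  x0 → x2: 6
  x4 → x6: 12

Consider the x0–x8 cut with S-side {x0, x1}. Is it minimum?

Given cut capacity: 6 + 9 + 8 = 23.
Augment x0→x1→x4→x5→x8: bottleneck 8, flow now 8.
Augment x0→x2→x4→x5→x8: bottleneck 2, flow now 10.
Augment x0→x2→x4→x6→x8: bottleneck 4, flow now 14.
Augment x0→x3→x4→x6→x8: bottleneck 8, flow now 22.
Augment x0→x3→x4→x7→x8: bottleneck 1, flow now 23.
No augmenting path remains; maximum flow = 23.
Cut capacity 23 equals the max flow, so it is a minimum cut.

Yes — it is a minimum cut (capacity 23).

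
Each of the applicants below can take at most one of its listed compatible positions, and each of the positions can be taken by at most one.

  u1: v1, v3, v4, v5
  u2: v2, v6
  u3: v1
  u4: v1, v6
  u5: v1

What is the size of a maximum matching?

Unit-capacity flow: source→left, listed edges, right→sink; max matching = max flow.
Augmenting path u1→v1 (+1); matched 1.
Augmenting path u2→v2 (+1); matched 2.
Augmenting path u4→v6 (+1); matched 3.
Augmenting path u3→v1→u1→v3 (+1); matched 4.
No augmenting path remains; maximum matching = 4.
König certificate: {u1, u2, u4, v1} is a vertex cover of size 4 (every listed pair touches it), so no matching can be larger.

4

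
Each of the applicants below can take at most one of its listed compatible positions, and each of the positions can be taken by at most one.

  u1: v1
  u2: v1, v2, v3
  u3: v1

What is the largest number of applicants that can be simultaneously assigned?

2

Unit-capacity flow: source→left, listed edges, right→sink; max matching = max flow.
Augmenting path u1→v1 (+1); matched 1.
Augmenting path u2→v2 (+1); matched 2.
No augmenting path remains; maximum matching = 2.
König certificate: {u2, v1} is a vertex cover of size 2 (every listed pair touches it), so no matching can be larger.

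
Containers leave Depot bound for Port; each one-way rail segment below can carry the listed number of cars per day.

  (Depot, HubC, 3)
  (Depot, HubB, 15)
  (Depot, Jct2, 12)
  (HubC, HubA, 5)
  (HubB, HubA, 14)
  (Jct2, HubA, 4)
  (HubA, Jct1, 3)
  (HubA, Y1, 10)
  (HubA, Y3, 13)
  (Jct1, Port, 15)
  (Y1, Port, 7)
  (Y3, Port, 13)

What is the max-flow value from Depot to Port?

Augment Depot→HubC→HubA→Jct1→Port: bottleneck 3, flow now 3.
Augment Depot→HubB→HubA→Y1→Port: bottleneck 7, flow now 10.
Augment Depot→HubB→HubA→Y3→Port: bottleneck 7, flow now 17.
Augment Depot→Jct2→HubA→Y3→Port: bottleneck 4, flow now 21.
No augmenting path remains; maximum flow = 21.
In the residual graph, reachable from Depot: {Depot, HubB, Jct2}.
Min-cut edges: Depot→HubC (3), HubB→HubA (14), Jct2→HubA (4); capacity 3 + 14 + 4 = 21.
This cut is saturated, so no flow can exceed 21.

21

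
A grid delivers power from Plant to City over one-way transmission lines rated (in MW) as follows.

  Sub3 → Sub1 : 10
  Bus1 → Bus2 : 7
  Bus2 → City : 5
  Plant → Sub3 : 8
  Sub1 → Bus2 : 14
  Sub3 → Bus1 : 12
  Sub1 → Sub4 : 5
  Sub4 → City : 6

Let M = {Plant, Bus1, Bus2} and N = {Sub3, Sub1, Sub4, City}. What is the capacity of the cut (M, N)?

Edges leaving {Plant, Bus1, Bus2}: Plant→Sub3 (8), Bus2→City (5).
Cut capacity = 8 + 5 = 13.

13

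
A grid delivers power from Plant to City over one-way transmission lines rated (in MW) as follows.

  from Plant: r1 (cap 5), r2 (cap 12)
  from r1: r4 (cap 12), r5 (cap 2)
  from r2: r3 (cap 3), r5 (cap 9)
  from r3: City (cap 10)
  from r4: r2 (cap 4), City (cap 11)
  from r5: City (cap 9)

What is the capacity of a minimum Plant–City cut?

Augment Plant→r1→r4→City: bottleneck 5, flow now 5.
Augment Plant→r2→r3→City: bottleneck 3, flow now 8.
Augment Plant→r2→r5→City: bottleneck 9, flow now 17.
No augmenting path remains; maximum flow = 17.
By max-flow min-cut, the minimum cut capacity equals the max flow.
In the residual graph, reachable from Plant: {Plant}.
Min-cut edges: Plant→r1 (5), Plant→r2 (12); capacity 5 + 12 = 17.

17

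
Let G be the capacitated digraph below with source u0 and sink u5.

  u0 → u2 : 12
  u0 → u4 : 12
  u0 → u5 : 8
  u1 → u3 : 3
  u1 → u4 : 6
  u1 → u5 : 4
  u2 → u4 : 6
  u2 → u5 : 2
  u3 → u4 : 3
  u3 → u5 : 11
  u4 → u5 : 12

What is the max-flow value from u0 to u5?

22

Augment u0→u5: bottleneck 8, flow now 8.
Augment u0→u2→u5: bottleneck 2, flow now 10.
Augment u0→u4→u5: bottleneck 12, flow now 22.
No augmenting path remains; maximum flow = 22.
In the residual graph, reachable from u0: {u0, u2, u4}.
Min-cut edges: u0→u5 (8), u2→u5 (2), u4→u5 (12); capacity 8 + 2 + 12 = 22.
This cut is saturated, so no flow can exceed 22.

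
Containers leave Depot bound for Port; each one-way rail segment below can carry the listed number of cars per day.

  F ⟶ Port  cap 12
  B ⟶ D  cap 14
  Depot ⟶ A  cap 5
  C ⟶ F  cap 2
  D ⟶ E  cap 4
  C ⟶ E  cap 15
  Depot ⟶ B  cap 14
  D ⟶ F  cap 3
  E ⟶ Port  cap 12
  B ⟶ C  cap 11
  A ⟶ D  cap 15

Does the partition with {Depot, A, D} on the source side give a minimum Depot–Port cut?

Given cut capacity: 14 + 4 + 3 = 21.
Augment Depot→A→D→E→Port: bottleneck 4, flow now 4.
Augment Depot→A→D→F→Port: bottleneck 1, flow now 5.
Augment Depot→B→C→E→Port: bottleneck 8, flow now 13.
Augment Depot→B→C→F→Port: bottleneck 2, flow now 15.
Augment Depot→B→D→F→Port: bottleneck 2, flow now 17.
No augmenting path remains; maximum flow = 17.
In the residual graph, reachable from Depot: {Depot, A, B, C, D, E}.
Min-cut edges: C→F (2), D→F (3), E→Port (12); capacity 2 + 3 + 12 = 17.
Cut capacity 21 exceeds the max flow 17, so it is not minimum.

No — its capacity is 21, but the minimum cut has capacity 17.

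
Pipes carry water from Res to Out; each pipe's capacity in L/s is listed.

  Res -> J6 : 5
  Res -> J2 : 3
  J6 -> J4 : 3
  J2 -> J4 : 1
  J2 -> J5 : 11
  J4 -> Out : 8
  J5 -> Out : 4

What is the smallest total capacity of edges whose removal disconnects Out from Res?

6

Augment Res→J6→J4→Out: bottleneck 3, flow now 3.
Augment Res→J2→J4→Out: bottleneck 1, flow now 4.
Augment Res→J2→J5→Out: bottleneck 2, flow now 6.
No augmenting path remains; maximum flow = 6.
By max-flow min-cut, the minimum cut capacity equals the max flow.
In the residual graph, reachable from Res: {Res, J6}.
Min-cut edges: Res→J2 (3), J6→J4 (3); capacity 3 + 3 = 6.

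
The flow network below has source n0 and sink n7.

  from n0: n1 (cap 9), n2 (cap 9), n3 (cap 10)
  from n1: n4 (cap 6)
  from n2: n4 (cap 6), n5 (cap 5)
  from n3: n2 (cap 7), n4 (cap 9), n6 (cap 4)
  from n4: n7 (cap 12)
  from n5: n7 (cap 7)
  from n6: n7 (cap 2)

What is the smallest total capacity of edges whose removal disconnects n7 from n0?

19

Augment n0→n1→n4→n7: bottleneck 6, flow now 6.
Augment n0→n2→n4→n7: bottleneck 6, flow now 12.
Augment n0→n2→n5→n7: bottleneck 3, flow now 15.
Augment n0→n3→n6→n7: bottleneck 2, flow now 17.
Augment n0→n3→n2→n5→n7: bottleneck 2, flow now 19.
No augmenting path remains; maximum flow = 19.
By max-flow min-cut, the minimum cut capacity equals the max flow.
In the residual graph, reachable from n0: {n0, n1, n2, n3, n4, n6}.
Min-cut edges: n2→n5 (5), n4→n7 (12), n6→n7 (2); capacity 5 + 12 + 2 = 19.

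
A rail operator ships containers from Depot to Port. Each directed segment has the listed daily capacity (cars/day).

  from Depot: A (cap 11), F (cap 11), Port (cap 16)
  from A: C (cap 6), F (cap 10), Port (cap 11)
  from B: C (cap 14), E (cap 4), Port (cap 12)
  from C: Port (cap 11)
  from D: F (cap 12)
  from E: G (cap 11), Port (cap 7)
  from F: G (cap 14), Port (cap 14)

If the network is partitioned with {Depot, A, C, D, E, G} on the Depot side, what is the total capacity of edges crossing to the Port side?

Edges leaving {Depot, A, C, D, E, G}: Depot→F (11), Depot→Port (16), A→F (10), A→Port (11), C→Port (11), D→F (12), E→Port (7).
Cut capacity = 11 + 16 + 10 + 11 + 11 + 12 + 7 = 78.

78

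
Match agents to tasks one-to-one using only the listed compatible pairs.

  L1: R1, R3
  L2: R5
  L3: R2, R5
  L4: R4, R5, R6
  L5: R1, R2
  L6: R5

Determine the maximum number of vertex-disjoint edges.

Unit-capacity flow: source→left, listed edges, right→sink; max matching = max flow.
Augmenting path L1→R1 (+1); matched 1.
Augmenting path L2→R5 (+1); matched 2.
Augmenting path L3→R2 (+1); matched 3.
Augmenting path L4→R4 (+1); matched 4.
Augmenting path L5→R1→L1→R3 (+1); matched 5.
No augmenting path remains; maximum matching = 5.
König certificate: {L1, L3, L4, L5, R5} is a vertex cover of size 5 (every listed pair touches it), so no matching can be larger.

5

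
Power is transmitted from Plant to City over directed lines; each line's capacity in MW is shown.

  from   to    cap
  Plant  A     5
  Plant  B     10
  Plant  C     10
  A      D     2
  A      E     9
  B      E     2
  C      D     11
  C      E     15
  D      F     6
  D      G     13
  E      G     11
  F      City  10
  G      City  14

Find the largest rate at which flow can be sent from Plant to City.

17

Augment Plant→A→D→F→City: bottleneck 2, flow now 2.
Augment Plant→A→E→G→City: bottleneck 3, flow now 5.
Augment Plant→B→E→G→City: bottleneck 2, flow now 7.
Augment Plant→C→D→F→City: bottleneck 4, flow now 11.
Augment Plant→C→D→G→City: bottleneck 6, flow now 17.
No augmenting path remains; maximum flow = 17.
In the residual graph, reachable from Plant: {Plant, B}.
Min-cut edges: Plant→A (5), Plant→C (10), B→E (2); capacity 5 + 10 + 2 = 17.
This cut is saturated, so no flow can exceed 17.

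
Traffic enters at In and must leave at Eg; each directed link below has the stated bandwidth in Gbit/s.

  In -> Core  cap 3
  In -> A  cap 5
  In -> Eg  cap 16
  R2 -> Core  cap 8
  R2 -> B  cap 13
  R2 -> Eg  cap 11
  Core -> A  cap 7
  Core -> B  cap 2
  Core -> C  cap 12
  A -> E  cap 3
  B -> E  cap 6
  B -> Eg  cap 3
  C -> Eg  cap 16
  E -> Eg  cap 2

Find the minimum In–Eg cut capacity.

21

Augment In→Eg: bottleneck 16, flow now 16.
Augment In→Core→B→Eg: bottleneck 2, flow now 18.
Augment In→Core→C→Eg: bottleneck 1, flow now 19.
Augment In→A→E→Eg: bottleneck 2, flow now 21.
No augmenting path remains; maximum flow = 21.
By max-flow min-cut, the minimum cut capacity equals the max flow.
In the residual graph, reachable from In: {In, A, E}.
Min-cut edges: In→Core (3), In→Eg (16), E→Eg (2); capacity 3 + 16 + 2 = 21.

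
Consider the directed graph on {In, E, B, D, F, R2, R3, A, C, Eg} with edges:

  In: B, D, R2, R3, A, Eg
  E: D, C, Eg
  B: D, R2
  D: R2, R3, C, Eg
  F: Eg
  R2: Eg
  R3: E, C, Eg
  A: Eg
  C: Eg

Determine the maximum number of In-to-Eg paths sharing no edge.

6

Assign every edge capacity 1; by Menger, the answer equals the max flow.
Path In→Eg (+1); total 1.
Path In→D→Eg (+1); total 2.
Path In→R2→Eg (+1); total 3.
Path In→R3→Eg (+1); total 4.
Path In→A→Eg (+1); total 5.
Path In→B→D→C→Eg (+1); total 6.
No residual In→Eg path; max flow = 6.
Certifying cut of size 6: {In→A, In→B, In→D, In→Eg, In→R2, In→R3}.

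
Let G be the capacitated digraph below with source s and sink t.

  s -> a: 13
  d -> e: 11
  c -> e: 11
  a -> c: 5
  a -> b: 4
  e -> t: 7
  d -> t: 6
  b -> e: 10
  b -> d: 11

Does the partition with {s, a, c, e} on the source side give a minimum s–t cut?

Given cut capacity: 4 + 7 = 11.
Augment s→a→b→d→t: bottleneck 4, flow now 4.
Augment s→a→c→e→t: bottleneck 5, flow now 9.
No augmenting path remains; maximum flow = 9.
In the residual graph, reachable from s: {s, a}.
Min-cut edges: a→b (4), a→c (5); capacity 4 + 5 = 9.
Cut capacity 11 exceeds the max flow 9, so it is not minimum.

No — its capacity is 11, but the minimum cut has capacity 9.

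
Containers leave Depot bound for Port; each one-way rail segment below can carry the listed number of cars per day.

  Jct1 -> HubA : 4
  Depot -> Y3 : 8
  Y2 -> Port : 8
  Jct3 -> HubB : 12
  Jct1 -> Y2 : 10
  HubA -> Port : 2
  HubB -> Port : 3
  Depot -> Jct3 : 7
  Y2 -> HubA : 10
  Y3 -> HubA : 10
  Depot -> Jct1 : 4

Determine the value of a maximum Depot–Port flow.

9

Augment Depot→Jct3→HubB→Port: bottleneck 3, flow now 3.
Augment Depot→Jct1→Y2→Port: bottleneck 4, flow now 7.
Augment Depot→Y3→HubA→Port: bottleneck 2, flow now 9.
No augmenting path remains; maximum flow = 9.
In the residual graph, reachable from Depot: {Depot, Jct3, Y3, HubB, HubA}.
Min-cut edges: Depot→Jct1 (4), HubB→Port (3), HubA→Port (2); capacity 4 + 3 + 2 = 9.
This cut is saturated, so no flow can exceed 9.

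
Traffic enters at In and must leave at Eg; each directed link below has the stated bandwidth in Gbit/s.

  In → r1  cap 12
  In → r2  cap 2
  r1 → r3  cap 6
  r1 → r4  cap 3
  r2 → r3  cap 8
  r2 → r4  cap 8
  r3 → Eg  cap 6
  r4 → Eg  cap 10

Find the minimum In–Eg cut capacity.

Augment In→r1→r3→Eg: bottleneck 6, flow now 6.
Augment In→r1→r4→Eg: bottleneck 3, flow now 9.
Augment In→r2→r4→Eg: bottleneck 2, flow now 11.
No augmenting path remains; maximum flow = 11.
By max-flow min-cut, the minimum cut capacity equals the max flow.
In the residual graph, reachable from In: {In, r1}.
Min-cut edges: In→r2 (2), r1→r3 (6), r1→r4 (3); capacity 2 + 6 + 3 = 11.

11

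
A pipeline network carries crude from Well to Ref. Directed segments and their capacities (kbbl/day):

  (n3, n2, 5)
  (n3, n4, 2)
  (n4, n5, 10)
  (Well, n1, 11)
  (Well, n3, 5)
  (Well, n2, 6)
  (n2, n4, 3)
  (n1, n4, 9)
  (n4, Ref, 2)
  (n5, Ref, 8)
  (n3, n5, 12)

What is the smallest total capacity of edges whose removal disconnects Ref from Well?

Augment Well→n1→n4→Ref: bottleneck 2, flow now 2.
Augment Well→n3→n5→Ref: bottleneck 5, flow now 7.
Augment Well→n1→n4→n5→Ref: bottleneck 3, flow now 10.
No augmenting path remains; maximum flow = 10.
By max-flow min-cut, the minimum cut capacity equals the max flow.
In the residual graph, reachable from Well: {Well, n1, n2, n3, n4, n5}.
Min-cut edges: n4→Ref (2), n5→Ref (8); capacity 2 + 8 = 10.

10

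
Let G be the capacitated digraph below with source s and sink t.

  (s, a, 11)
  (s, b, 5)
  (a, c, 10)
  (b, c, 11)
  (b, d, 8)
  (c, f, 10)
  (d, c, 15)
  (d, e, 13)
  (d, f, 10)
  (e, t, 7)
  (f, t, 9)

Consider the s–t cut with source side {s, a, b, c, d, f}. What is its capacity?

Edges leaving {s, a, b, c, d, f}: d→e (13), f→t (9).
Cut capacity = 13 + 9 = 22.

22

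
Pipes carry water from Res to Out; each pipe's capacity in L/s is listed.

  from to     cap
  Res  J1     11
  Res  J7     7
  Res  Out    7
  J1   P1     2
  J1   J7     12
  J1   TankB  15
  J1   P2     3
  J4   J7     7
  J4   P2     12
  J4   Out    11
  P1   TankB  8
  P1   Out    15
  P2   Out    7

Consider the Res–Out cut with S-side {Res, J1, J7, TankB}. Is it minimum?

Yes — it is a minimum cut (capacity 12).

Given cut capacity: 7 + 2 + 3 = 12.
Augment Res→Out: bottleneck 7, flow now 7.
Augment Res→J1→P1→Out: bottleneck 2, flow now 9.
Augment Res→J1→P2→Out: bottleneck 3, flow now 12.
No augmenting path remains; maximum flow = 12.
Cut capacity 12 equals the max flow, so it is a minimum cut.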